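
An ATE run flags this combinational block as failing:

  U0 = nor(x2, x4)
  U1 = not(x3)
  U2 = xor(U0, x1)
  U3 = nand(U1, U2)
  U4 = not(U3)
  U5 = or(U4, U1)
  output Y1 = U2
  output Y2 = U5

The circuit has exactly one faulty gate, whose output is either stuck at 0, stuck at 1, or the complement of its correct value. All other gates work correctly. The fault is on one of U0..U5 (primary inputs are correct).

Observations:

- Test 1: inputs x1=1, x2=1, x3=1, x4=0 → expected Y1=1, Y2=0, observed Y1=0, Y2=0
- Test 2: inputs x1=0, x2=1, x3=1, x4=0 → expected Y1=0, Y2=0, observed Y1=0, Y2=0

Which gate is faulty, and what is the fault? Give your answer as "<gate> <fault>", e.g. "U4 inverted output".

Fault-free values for test 1 (x1=1, x2=1, x3=1, x4=0): U0=0, U1=0, U2=1, U3=1, U4=0, U5=0, giving Y1=1, Y2=0. Observed Y1=0, Y2=0.
Test 1: faults giving observed Y1=0, Y2=0 are {U0 stuck-at-1, U0 inverted output, U2 stuck-at-0, U2 inverted output}.
Test 2 (x1=0, x2=1, x3=1, x4=0): fault-free U0=0, U1=0, U2=0, U3=1, U4=0, U5=0 → Y1=0, Y2=0; observed Y1=0, Y2=0. Eliminates U0 stuck-at-1, U0 inverted output, U2 inverted output.
Only U2 stuck-at-0 is consistent with every test.

U2 stuck-at-0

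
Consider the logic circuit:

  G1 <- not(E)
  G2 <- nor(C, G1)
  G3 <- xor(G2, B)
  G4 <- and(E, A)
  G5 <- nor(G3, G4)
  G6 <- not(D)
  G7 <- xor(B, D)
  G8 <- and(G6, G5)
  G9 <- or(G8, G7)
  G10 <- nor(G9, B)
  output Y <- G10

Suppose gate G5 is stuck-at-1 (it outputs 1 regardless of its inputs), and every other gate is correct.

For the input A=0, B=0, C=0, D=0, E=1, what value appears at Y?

0

Propagate with G5 forced: G1=0, G2=1, G3=1, G4=0, G5=1 [stuck-at-1], G6=1, G7=0, G8=1, G9=1, G10=0.
So Y = 0. (Without the fault it would be 1.)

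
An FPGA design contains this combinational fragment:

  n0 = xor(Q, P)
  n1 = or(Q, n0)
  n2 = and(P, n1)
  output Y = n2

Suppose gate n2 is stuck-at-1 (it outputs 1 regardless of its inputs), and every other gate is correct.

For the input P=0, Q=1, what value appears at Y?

1

Propagate with n2 forced: n0=1, n1=1, n2=1 [stuck-at-1].
So Y = 1. (Without the fault it would be 0.)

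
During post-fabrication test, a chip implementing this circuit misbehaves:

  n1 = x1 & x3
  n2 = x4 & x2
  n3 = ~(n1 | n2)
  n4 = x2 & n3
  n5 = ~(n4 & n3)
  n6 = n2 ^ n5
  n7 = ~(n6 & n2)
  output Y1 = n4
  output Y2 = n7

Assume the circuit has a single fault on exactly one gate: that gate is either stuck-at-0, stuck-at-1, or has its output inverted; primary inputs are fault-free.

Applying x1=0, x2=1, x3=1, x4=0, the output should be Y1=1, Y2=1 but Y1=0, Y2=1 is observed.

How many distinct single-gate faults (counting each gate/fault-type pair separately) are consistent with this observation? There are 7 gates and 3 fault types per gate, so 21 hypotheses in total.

Fault-free: n1=0, n2=0, n3=1, n4=1, n5=0, n6=0, n7=1 → Y1=1, Y2=1. Observed Y1=0, Y2=1.
  n1: stuck-at-1, inverted output ✓; others ✗
  n2: stuck-at-1, inverted output ✓; others ✗
  n3: stuck-at-0, inverted output ✓; others ✗
  n4: stuck-at-0, inverted output ✓; others ✗
  n5: none of the 3 fault types match ✗
  n6: none of the 3 fault types match ✗
  n7: none of the 3 fault types match ✗
Consistent faults: {n1 stuck-at-1, n1 inverted output, n2 stuck-at-1, n2 inverted output, n3 stuck-at-0, n3 inverted output, n4 stuck-at-0, n4 inverted output} — 8 in all.

8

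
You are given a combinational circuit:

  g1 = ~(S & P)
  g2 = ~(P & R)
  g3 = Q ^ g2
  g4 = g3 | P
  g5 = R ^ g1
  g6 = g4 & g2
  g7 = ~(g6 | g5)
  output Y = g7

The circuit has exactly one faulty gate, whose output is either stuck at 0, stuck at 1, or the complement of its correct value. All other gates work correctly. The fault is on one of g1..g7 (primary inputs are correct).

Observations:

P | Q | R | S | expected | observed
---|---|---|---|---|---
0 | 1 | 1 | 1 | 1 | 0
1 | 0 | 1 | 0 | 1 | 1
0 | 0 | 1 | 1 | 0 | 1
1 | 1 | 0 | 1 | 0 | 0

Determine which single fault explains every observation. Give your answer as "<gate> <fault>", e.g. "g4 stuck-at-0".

g3 inverted output

Fault-free values for test 1 (P=0, Q=1, R=1, S=1): g1=1, g2=1, g3=0, g4=0, g5=0, g6=0, g7=1, giving Y=1. Observed 0.
Test 1: faults giving observed 0 are {g1 stuck-at-0, g1 inverted output, g3 stuck-at-1, g3 inverted output, g4 stuck-at-1, g4 inverted output, g5 stuck-at-1, g5 inverted output, g6 stuck-at-1, g6 inverted output, g7 stuck-at-0, g7 inverted output}.
Test 2 (P=1, Q=0, R=1, S=0): fault-free g1=1, g2=0, g3=0, g4=1, g5=0, g6=0, g7=1 → 1; observed 1. Eliminates g1 stuck-at-0, g1 inverted output, g5 stuck-at-1, g5 inverted output, g6 stuck-at-1, g6 inverted output, g7 stuck-at-0, g7 inverted output.
Test 3 (P=0, Q=0, R=1, S=1): fault-free g1=1, g2=1, g3=1, g4=1, g5=0, g6=1, g7=0 → 0; observed 1. Eliminates g3 stuck-at-1, g4 stuck-at-1.
Test 4 (P=1, Q=1, R=0, S=1): fault-free g1=0, g2=1, g3=0, g4=1, g5=0, g6=1, g7=0 → 0; observed 0. Eliminates g4 inverted output.
Only g3 inverted output is consistent with every test.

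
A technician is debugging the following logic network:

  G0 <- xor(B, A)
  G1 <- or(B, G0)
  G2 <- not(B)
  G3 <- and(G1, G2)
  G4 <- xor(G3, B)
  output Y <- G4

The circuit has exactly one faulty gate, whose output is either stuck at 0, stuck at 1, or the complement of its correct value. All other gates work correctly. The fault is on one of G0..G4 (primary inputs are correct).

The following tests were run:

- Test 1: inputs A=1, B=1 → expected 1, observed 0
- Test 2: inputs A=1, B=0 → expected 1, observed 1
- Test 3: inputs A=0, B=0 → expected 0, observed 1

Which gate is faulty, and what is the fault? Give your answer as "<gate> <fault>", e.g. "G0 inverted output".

Fault-free values for test 1 (A=1, B=1): G0=0, G1=1, G2=0, G3=0, G4=1, giving Y=1. Observed 0.
Test 1: faults giving observed 0 are {G2 stuck-at-1, G2 inverted output, G3 stuck-at-1, G3 inverted output, G4 stuck-at-0, G4 inverted output}.
Test 2 (A=1, B=0): fault-free G0=1, G1=1, G2=1, G3=1, G4=1 → 1; observed 1. Eliminates G2 inverted output, G3 inverted output, G4 stuck-at-0, G4 inverted output.
Test 3 (A=0, B=0): fault-free G0=0, G1=0, G2=1, G3=0, G4=0 → 0; observed 1. Eliminates G2 stuck-at-1.
Only G3 stuck-at-1 is consistent with every test.

G3 stuck-at-1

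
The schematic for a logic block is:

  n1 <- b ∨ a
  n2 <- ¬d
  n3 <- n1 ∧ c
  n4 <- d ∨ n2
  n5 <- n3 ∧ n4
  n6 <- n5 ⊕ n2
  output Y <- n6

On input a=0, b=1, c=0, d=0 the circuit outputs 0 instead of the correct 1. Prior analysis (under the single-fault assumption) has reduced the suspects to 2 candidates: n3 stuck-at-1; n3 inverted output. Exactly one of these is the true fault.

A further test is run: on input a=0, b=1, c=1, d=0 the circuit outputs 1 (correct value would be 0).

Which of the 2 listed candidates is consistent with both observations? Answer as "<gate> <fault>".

n3 inverted output

Evaluate each candidate on input a=0, b=1, c=1, d=0:
  n3 stuck-at-1: n1=1, n2=1, n3=1 [stuck-at-1], n4=1, n5=1, n6=0 → 0 — eliminated
  n3 inverted output: n1=1, n2=1, n3=0 [inverted output], n4=1, n5=0, n6=1 → 1 — matches
Only n3 inverted output reproduces the observed 1.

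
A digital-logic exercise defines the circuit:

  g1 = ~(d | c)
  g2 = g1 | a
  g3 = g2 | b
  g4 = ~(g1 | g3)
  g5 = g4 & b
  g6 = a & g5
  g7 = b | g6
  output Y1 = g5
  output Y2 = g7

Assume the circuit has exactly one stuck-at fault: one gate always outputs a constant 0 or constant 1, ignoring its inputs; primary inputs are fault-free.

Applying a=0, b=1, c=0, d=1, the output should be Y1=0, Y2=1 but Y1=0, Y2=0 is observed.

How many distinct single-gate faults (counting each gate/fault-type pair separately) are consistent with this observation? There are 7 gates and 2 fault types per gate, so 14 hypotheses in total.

Fault-free: g1=0, g2=0, g3=1, g4=0, g5=0, g6=0, g7=1 → Y1=0, Y2=1. Observed Y1=0, Y2=0.
  g1 stuck-at-0: output Y1=0, Y2=1 ✗
  g1 stuck-at-1: output Y1=0, Y2=1 ✗
  g2 stuck-at-0: output Y1=0, Y2=1 ✗
  g2 stuck-at-1: output Y1=0, Y2=1 ✗
  g3 stuck-at-0: output Y1=1, Y2=1 ✗
  g3 stuck-at-1: output Y1=0, Y2=1 ✗
  g4 stuck-at-0: output Y1=0, Y2=1 ✗
  g4 stuck-at-1: output Y1=1, Y2=1 ✗
  g5 stuck-at-0: output Y1=0, Y2=1 ✗
  g5 stuck-at-1: output Y1=1, Y2=1 ✗
  g6 stuck-at-0: output Y1=0, Y2=1 ✗
  g6 stuck-at-1: output Y1=0, Y2=1 ✗
  g7 stuck-at-0: output Y1=0, Y2=0 ✓
  g7 stuck-at-1: output Y1=0, Y2=1 ✗
Consistent faults: {g7 stuck-at-0} — 1 in all.

1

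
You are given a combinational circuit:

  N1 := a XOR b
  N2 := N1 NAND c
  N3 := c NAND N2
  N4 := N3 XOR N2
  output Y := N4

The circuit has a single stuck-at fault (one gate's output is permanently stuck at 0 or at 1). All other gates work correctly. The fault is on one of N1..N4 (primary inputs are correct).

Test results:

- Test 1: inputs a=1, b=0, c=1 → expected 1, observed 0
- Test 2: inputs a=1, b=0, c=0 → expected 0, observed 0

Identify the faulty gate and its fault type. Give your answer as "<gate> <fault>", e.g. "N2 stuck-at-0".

Fault-free values for test 1 (a=1, b=0, c=1): N1=1, N2=0, N3=1, N4=1, giving Y=1. Observed 0.
Test 1: faults giving observed 0 are {N3 stuck-at-0, N4 stuck-at-0}.
Test 2 (a=1, b=0, c=0): fault-free N1=1, N2=1, N3=1, N4=0 → 0; observed 0. Eliminates N3 stuck-at-0.
Only N4 stuck-at-0 is consistent with every test.

N4 stuck-at-0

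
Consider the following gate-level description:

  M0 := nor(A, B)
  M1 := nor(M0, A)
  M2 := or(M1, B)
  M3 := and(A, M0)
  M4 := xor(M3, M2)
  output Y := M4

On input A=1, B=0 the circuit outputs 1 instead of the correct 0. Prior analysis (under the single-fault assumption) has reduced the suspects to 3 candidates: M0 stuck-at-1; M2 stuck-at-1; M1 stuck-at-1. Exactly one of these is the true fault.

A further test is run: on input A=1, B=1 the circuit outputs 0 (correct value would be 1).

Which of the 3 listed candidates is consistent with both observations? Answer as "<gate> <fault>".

Evaluate each candidate on input A=1, B=1:
  M0 stuck-at-1: M0=1 [stuck-at-1], M1=0, M2=1, M3=1, M4=0 → 0 — matches
  M2 stuck-at-1: M0=0, M1=0, M2=1 [stuck-at-1], M3=0, M4=1 → 1 — eliminated
  M1 stuck-at-1: M0=0, M1=1 [stuck-at-1], M2=1, M3=0, M4=1 → 1 — eliminated
Only M0 stuck-at-1 reproduces the observed 0.

M0 stuck-at-1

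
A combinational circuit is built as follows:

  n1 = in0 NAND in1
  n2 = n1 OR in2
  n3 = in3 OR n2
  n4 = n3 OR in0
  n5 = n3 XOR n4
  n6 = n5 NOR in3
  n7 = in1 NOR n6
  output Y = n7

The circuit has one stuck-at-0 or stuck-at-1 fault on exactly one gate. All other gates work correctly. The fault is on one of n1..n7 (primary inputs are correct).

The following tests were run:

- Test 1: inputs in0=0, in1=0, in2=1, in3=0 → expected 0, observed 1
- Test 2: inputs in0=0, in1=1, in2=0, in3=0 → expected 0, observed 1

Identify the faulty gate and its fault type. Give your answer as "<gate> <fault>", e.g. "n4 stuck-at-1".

n7 stuck-at-1

Fault-free values for test 1 (in0=0, in1=0, in2=1, in3=0): n1=1, n2=1, n3=1, n4=1, n5=0, n6=1, n7=0, giving Y=0. Observed 1.
Test 1: faults giving observed 1 are {n4 stuck-at-0, n5 stuck-at-1, n6 stuck-at-0, n7 stuck-at-1}.
Test 2 (in0=0, in1=1, in2=0, in3=0): fault-free n1=1, n2=1, n3=1, n4=1, n5=0, n6=1, n7=0 → 0; observed 1. Eliminates n4 stuck-at-0, n5 stuck-at-1, n6 stuck-at-0.
Only n7 stuck-at-1 is consistent with every test.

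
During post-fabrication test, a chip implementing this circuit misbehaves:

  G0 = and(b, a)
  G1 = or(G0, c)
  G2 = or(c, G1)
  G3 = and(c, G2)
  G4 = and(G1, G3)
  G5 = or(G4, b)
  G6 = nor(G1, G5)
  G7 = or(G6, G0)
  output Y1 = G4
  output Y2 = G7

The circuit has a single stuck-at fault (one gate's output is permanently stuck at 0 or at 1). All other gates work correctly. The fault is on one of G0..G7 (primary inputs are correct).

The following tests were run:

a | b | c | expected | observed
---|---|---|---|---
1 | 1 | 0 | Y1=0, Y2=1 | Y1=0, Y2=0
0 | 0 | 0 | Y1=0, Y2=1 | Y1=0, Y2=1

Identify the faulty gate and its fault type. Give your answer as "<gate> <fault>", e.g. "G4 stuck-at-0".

G0 stuck-at-0

Fault-free values for test 1 (a=1, b=1, c=0): G0=1, G1=1, G2=1, G3=0, G4=0, G5=1, G6=0, G7=1, giving Y1=0, Y2=1. Observed Y1=0, Y2=0.
Test 1: faults giving observed Y1=0, Y2=0 are {G0 stuck-at-0, G7 stuck-at-0}.
Test 2 (a=0, b=0, c=0): fault-free G0=0, G1=0, G2=0, G3=0, G4=0, G5=0, G6=1, G7=1 → Y1=0, Y2=1; observed Y1=0, Y2=1. Eliminates G7 stuck-at-0.
Only G0 stuck-at-0 is consistent with every test.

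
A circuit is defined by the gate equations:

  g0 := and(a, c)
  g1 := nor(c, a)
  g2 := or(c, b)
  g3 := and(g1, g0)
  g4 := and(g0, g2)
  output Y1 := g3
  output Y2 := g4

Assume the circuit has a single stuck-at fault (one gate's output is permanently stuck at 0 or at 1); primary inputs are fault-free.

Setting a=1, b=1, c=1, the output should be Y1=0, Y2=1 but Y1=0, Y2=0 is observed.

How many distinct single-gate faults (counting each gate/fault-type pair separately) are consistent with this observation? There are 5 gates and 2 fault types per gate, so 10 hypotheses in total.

Fault-free: g0=1, g1=0, g2=1, g3=0, g4=1 → Y1=0, Y2=1. Observed Y1=0, Y2=0.
  g0 stuck-at-0: output Y1=0, Y2=0 ✓
  g0 stuck-at-1: output Y1=0, Y2=1 ✗
  g1 stuck-at-0: output Y1=0, Y2=1 ✗
  g1 stuck-at-1: output Y1=1, Y2=1 ✗
  g2 stuck-at-0: output Y1=0, Y2=0 ✓
  g2 stuck-at-1: output Y1=0, Y2=1 ✗
  g3 stuck-at-0: output Y1=0, Y2=1 ✗
  g3 stuck-at-1: output Y1=1, Y2=1 ✗
  g4 stuck-at-0: output Y1=0, Y2=0 ✓
  g4 stuck-at-1: output Y1=0, Y2=1 ✗
Consistent faults: {g0 stuck-at-0, g2 stuck-at-0, g4 stuck-at-0} — 3 in all.

3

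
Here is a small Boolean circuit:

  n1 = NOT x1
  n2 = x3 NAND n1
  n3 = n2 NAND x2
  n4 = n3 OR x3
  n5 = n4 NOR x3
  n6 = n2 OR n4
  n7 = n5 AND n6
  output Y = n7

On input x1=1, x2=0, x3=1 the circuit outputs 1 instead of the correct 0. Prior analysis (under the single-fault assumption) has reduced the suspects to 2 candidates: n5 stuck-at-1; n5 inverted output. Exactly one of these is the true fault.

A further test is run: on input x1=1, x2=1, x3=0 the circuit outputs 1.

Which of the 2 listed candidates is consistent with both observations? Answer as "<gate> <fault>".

Evaluate each candidate on input x1=1, x2=1, x3=0:
  n5 stuck-at-1: n1=0, n2=1, n3=0, n4=0, n5=1 [stuck-at-1], n6=1, n7=1 → 1 — matches
  n5 inverted output: n1=0, n2=1, n3=0, n4=0, n5=0 [inverted output], n6=1, n7=0 → 0 — eliminated
Only n5 stuck-at-1 reproduces the observed 1.

n5 stuck-at-1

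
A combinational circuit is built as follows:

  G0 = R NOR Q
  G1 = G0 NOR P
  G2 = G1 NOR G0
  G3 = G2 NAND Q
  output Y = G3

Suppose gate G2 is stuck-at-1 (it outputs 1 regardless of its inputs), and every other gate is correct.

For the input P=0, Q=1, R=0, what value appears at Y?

Propagate with G2 forced: G0=0, G1=1, G2=1 [stuck-at-1], G3=0.
So Y = 0. (Without the fault it would be 1.)

0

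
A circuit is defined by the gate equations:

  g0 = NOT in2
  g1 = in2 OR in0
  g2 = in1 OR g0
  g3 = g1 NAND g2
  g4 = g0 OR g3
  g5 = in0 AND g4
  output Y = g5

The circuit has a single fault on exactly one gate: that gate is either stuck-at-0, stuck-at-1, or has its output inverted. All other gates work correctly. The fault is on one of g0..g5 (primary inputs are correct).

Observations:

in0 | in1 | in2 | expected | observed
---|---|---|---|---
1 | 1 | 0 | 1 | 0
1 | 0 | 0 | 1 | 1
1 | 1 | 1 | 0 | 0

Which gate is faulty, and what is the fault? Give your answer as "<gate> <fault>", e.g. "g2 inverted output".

Fault-free values for test 1 (in0=1, in1=1, in2=0): g0=1, g1=1, g2=1, g3=0, g4=1, g5=1, giving Y=1. Observed 0.
Test 1: faults giving observed 0 are {g0 stuck-at-0, g0 inverted output, g4 stuck-at-0, g4 inverted output, g5 stuck-at-0, g5 inverted output}.
Test 2 (in0=1, in1=0, in2=0): fault-free g0=1, g1=1, g2=1, g3=0, g4=1, g5=1 → 1; observed 1. Eliminates g4 stuck-at-0, g4 inverted output, g5 stuck-at-0, g5 inverted output.
Test 3 (in0=1, in1=1, in2=1): fault-free g0=0, g1=1, g2=1, g3=0, g4=0, g5=0 → 0; observed 0. Eliminates g0 inverted output.
Only g0 stuck-at-0 is consistent with every test.

g0 stuck-at-0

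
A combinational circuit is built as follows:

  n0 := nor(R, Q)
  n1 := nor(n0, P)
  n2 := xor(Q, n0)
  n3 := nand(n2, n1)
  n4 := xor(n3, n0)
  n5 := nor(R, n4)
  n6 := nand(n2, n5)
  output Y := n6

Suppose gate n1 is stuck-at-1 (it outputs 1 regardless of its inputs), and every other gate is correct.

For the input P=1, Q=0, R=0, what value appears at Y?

Propagate with n1 forced: n0=1, n1=1 [stuck-at-1], n2=1, n3=0, n4=1, n5=0, n6=1.
So Y = 1. (Without the fault it would be 0.)

1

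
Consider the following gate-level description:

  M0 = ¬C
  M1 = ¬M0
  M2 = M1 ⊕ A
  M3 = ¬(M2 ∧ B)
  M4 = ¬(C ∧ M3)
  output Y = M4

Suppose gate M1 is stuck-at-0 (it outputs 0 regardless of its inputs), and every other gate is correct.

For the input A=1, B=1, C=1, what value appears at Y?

1

Propagate with M1 forced: M0=0, M1=0 [stuck-at-0], M2=1, M3=0, M4=1.
So Y = 1. (Without the fault it would be 0.)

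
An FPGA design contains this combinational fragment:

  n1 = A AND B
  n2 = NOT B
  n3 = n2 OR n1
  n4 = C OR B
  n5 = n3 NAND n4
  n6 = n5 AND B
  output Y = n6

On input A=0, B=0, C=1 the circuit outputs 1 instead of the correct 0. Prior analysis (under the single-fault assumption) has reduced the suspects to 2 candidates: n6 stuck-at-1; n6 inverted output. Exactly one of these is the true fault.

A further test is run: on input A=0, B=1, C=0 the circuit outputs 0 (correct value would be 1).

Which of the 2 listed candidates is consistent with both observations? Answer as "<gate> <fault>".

n6 inverted output

Evaluate each candidate on input A=0, B=1, C=0:
  n6 stuck-at-1: n1=0, n2=0, n3=0, n4=1, n5=1, n6=1 [stuck-at-1] → 1 — eliminated
  n6 inverted output: n1=0, n2=0, n3=0, n4=1, n5=1, n6=0 [inverted output] → 0 — matches
Only n6 inverted output reproduces the observed 0.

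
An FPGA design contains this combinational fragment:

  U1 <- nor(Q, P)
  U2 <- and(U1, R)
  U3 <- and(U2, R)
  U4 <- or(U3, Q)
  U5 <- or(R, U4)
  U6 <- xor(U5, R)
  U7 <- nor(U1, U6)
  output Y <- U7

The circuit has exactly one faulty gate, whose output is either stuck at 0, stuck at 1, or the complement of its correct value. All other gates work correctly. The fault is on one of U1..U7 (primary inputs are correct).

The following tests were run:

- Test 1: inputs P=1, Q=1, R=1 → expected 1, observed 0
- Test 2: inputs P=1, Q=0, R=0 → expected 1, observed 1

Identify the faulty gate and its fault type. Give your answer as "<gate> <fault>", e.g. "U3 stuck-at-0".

Fault-free values for test 1 (P=1, Q=1, R=1): U1=0, U2=0, U3=0, U4=1, U5=1, U6=0, U7=1, giving Y=1. Observed 0.
Test 1: faults giving observed 0 are {U1 stuck-at-1, U1 inverted output, U5 stuck-at-0, U5 inverted output, U6 stuck-at-1, U6 inverted output, U7 stuck-at-0, U7 inverted output}.
Test 2 (P=1, Q=0, R=0): fault-free U1=0, U2=0, U3=0, U4=0, U5=0, U6=0, U7=1 → 1; observed 1. Eliminates U1 stuck-at-1, U1 inverted output, U5 inverted output, U6 stuck-at-1, U6 inverted output, U7 stuck-at-0, U7 inverted output.
Only U5 stuck-at-0 is consistent with every test.

U5 stuck-at-0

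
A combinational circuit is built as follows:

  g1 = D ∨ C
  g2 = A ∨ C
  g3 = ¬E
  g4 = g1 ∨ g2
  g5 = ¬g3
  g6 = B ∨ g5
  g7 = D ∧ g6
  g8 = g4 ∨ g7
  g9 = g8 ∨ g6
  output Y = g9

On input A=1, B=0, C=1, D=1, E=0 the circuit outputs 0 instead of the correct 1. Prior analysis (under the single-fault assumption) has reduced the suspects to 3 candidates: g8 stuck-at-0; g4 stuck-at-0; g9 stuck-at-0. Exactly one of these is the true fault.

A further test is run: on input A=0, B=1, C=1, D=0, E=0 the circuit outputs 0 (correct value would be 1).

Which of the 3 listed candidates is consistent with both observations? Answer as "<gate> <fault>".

g9 stuck-at-0

Evaluate each candidate on input A=0, B=1, C=1, D=0, E=0:
  g8 stuck-at-0: g1=1, g2=1, g3=1, g4=1, g5=0, g6=1, g7=0, g8=0 [stuck-at-0], g9=1 → 1 — eliminated
  g4 stuck-at-0: g1=1, g2=1, g3=1, g4=0 [stuck-at-0], g5=0, g6=1, g7=0, g8=0, g9=1 → 1 — eliminated
  g9 stuck-at-0: g1=1, g2=1, g3=1, g4=1, g5=0, g6=1, g7=0, g8=1, g9=0 [stuck-at-0] → 0 — matches
Only g9 stuck-at-0 reproduces the observed 0.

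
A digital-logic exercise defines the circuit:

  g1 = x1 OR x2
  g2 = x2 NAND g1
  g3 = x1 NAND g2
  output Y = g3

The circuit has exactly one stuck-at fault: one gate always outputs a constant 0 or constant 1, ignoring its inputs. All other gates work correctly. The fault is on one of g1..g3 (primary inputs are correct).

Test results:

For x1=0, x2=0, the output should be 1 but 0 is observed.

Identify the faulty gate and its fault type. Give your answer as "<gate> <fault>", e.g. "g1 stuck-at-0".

g3 stuck-at-0

Fault-free values for test 1 (x1=0, x2=0): g1=0, g2=1, g3=1, giving Y=1. Observed 0.
Test 1: faults giving observed 0 are {g3 stuck-at-0}.
Only g3 stuck-at-0 is consistent with every test.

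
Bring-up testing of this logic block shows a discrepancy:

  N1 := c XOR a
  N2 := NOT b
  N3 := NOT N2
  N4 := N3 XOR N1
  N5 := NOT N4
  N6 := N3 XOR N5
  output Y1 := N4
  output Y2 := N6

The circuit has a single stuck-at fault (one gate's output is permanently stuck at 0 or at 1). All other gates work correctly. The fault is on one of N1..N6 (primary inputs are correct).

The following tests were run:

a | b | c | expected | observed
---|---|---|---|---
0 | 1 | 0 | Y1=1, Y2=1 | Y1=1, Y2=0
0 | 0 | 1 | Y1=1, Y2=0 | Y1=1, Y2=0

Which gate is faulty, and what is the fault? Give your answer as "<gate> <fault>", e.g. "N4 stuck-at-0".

Fault-free values for test 1 (a=0, b=1, c=0): N1=0, N2=0, N3=1, N4=1, N5=0, N6=1, giving Y1=1, Y2=1. Observed Y1=1, Y2=0.
Test 1: faults giving observed Y1=1, Y2=0 are {N5 stuck-at-1, N6 stuck-at-0}.
Test 2 (a=0, b=0, c=1): fault-free N1=1, N2=1, N3=0, N4=1, N5=0, N6=0 → Y1=1, Y2=0; observed Y1=1, Y2=0. Eliminates N5 stuck-at-1.
Only N6 stuck-at-0 is consistent with every test.

N6 stuck-at-0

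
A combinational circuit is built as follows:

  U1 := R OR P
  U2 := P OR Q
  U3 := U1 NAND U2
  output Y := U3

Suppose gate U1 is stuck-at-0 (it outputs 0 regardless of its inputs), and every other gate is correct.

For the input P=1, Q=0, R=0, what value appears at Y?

Propagate with U1 forced: U1=0 [stuck-at-0], U2=1, U3=1.
So Y = 1. (Without the fault it would be 0.)

1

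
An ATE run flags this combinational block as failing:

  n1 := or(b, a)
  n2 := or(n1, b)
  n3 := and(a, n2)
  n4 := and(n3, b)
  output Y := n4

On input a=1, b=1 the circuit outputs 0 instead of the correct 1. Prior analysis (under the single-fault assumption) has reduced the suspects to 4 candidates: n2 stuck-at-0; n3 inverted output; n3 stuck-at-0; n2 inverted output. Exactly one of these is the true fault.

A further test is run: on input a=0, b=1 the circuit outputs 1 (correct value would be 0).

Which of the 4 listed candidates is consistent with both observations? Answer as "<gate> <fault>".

n3 inverted output

Evaluate each candidate on input a=0, b=1:
  n2 stuck-at-0: n1=1, n2=0 [stuck-at-0], n3=0, n4=0 → 0 — eliminated
  n3 inverted output: n1=1, n2=1, n3=1 [inverted output], n4=1 → 1 — matches
  n3 stuck-at-0: n1=1, n2=1, n3=0 [stuck-at-0], n4=0 → 0 — eliminated
  n2 inverted output: n1=1, n2=0 [inverted output], n3=0, n4=0 → 0 — eliminated
Only n3 inverted output reproduces the observed 1.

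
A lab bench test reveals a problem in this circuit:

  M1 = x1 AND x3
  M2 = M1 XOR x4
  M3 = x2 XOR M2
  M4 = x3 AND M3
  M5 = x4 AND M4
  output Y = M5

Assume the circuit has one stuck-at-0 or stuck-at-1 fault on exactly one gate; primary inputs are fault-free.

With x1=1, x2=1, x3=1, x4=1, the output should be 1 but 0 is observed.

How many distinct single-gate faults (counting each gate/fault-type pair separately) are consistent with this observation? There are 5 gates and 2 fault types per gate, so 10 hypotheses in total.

5

Fault-free: M1=1, M2=0, M3=1, M4=1, M5=1 → 1. Observed 0.
  M1 stuck-at-0: output 0 ✓
  M1 stuck-at-1: output 1 ✗
  M2 stuck-at-0: output 1 ✗
  M2 stuck-at-1: output 0 ✓
  M3 stuck-at-0: output 0 ✓
  M3 stuck-at-1: output 1 ✗
  M4 stuck-at-0: output 0 ✓
  M4 stuck-at-1: output 1 ✗
  M5 stuck-at-0: output 0 ✓
  M5 stuck-at-1: output 1 ✗
Consistent faults: {M1 stuck-at-0, M2 stuck-at-1, M3 stuck-at-0, M4 stuck-at-0, M5 stuck-at-0} — 5 in all.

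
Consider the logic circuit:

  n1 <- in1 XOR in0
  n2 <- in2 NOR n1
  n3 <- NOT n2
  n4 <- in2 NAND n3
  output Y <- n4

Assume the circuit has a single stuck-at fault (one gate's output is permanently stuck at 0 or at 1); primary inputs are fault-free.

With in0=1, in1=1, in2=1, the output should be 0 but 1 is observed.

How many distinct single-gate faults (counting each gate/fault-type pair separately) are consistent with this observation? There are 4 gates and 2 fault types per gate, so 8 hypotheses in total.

Fault-free: n1=0, n2=0, n3=1, n4=0 → 0. Observed 1.
  n1 stuck-at-0: output 0 ✗
  n1 stuck-at-1: output 0 ✗
  n2 stuck-at-0: output 0 ✗
  n2 stuck-at-1: output 1 ✓
  n3 stuck-at-0: output 1 ✓
  n3 stuck-at-1: output 0 ✗
  n4 stuck-at-0: output 0 ✗
  n4 stuck-at-1: output 1 ✓
Consistent faults: {n2 stuck-at-1, n3 stuck-at-0, n4 stuck-at-1} — 3 in all.

3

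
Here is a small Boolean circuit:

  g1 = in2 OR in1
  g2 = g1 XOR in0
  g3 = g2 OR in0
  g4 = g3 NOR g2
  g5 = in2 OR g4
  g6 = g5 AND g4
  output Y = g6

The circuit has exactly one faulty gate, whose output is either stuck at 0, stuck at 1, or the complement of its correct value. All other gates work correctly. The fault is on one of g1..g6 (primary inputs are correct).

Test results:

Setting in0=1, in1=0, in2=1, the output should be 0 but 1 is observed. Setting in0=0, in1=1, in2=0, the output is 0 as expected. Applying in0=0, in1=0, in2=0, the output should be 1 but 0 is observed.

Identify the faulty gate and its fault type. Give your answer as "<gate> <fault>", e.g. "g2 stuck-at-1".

Fault-free values for test 1 (in0=1, in1=0, in2=1): g1=1, g2=0, g3=1, g4=0, g5=1, g6=0, giving Y=0. Observed 1.
Test 1: faults giving observed 1 are {g3 stuck-at-0, g3 inverted output, g4 stuck-at-1, g4 inverted output, g6 stuck-at-1, g6 inverted output}.
Test 2 (in0=0, in1=1, in2=0): fault-free g1=1, g2=1, g3=1, g4=0, g5=0, g6=0 → 0; observed 0. Eliminates g4 stuck-at-1, g4 inverted output, g6 stuck-at-1, g6 inverted output.
Test 3 (in0=0, in1=0, in2=0): fault-free g1=0, g2=0, g3=0, g4=1, g5=1, g6=1 → 1; observed 0. Eliminates g3 stuck-at-0.
Only g3 inverted output is consistent with every test.

g3 inverted output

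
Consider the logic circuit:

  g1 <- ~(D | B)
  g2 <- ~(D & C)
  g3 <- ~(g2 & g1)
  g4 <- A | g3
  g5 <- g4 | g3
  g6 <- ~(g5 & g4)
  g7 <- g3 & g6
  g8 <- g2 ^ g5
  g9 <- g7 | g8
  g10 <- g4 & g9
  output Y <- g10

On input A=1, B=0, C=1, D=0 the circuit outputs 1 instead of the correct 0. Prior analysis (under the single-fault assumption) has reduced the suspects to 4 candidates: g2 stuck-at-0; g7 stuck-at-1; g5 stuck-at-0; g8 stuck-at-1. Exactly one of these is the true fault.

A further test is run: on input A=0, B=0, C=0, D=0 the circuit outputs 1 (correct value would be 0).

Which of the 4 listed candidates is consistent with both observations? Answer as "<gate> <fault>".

Evaluate each candidate on input A=0, B=0, C=0, D=0:
  g2 stuck-at-0: g1=1, g2=0 [stuck-at-0], g3=1, g4=1, g5=1, g6=0, g7=0, g8=1, g9=1, g10=1 → 1 — matches
  g7 stuck-at-1: g1=1, g2=1, g3=0, g4=0, g5=0, g6=1, g7=1 [stuck-at-1], g8=1, g9=1, g10=0 → 0 — eliminated
  g5 stuck-at-0: g1=1, g2=1, g3=0, g4=0, g5=0 [stuck-at-0], g6=1, g7=0, g8=1, g9=1, g10=0 → 0 — eliminated
  g8 stuck-at-1: g1=1, g2=1, g3=0, g4=0, g5=0, g6=1, g7=0, g8=1 [stuck-at-1], g9=1, g10=0 → 0 — eliminated
Only g2 stuck-at-0 reproduces the observed 1.

g2 stuck-at-0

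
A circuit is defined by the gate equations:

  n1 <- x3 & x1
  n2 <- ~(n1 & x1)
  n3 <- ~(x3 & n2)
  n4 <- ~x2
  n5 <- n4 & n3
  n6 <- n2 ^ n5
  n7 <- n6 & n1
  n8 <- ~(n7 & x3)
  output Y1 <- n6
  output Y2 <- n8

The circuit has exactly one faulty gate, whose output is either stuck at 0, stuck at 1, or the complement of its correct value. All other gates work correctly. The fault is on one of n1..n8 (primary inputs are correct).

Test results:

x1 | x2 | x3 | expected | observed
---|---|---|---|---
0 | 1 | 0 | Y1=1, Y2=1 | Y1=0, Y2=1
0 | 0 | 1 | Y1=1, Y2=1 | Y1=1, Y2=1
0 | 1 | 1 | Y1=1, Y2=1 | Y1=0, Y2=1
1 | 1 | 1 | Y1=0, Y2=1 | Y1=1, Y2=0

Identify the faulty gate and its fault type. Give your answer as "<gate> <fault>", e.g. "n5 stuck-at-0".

n2 inverted output

Fault-free values for test 1 (x1=0, x2=1, x3=0): n1=0, n2=1, n3=1, n4=0, n5=0, n6=1, n7=0, n8=1, giving Y1=1, Y2=1. Observed Y1=0, Y2=1.
Test 1: faults giving observed Y1=0, Y2=1 are {n2 stuck-at-0, n2 inverted output, n4 stuck-at-1, n4 inverted output, n5 stuck-at-1, n5 inverted output, n6 stuck-at-0, n6 inverted output}.
Test 2 (x1=0, x2=0, x3=1): fault-free n1=0, n2=1, n3=0, n4=1, n5=0, n6=1, n7=0, n8=1 → Y1=1, Y2=1; observed Y1=1, Y2=1. Eliminates n5 stuck-at-1, n5 inverted output, n6 stuck-at-0, n6 inverted output.
Test 3 (x1=0, x2=1, x3=1): fault-free n1=0, n2=1, n3=0, n4=0, n5=0, n6=1, n7=0, n8=1 → Y1=1, Y2=1; observed Y1=0, Y2=1. Eliminates n4 stuck-at-1, n4 inverted output.
Test 4 (x1=1, x2=1, x3=1): fault-free n1=1, n2=0, n3=1, n4=0, n5=0, n6=0, n7=0, n8=1 → Y1=0, Y2=1; observed Y1=1, Y2=0. Eliminates n2 stuck-at-0.
Only n2 inverted output is consistent with every test.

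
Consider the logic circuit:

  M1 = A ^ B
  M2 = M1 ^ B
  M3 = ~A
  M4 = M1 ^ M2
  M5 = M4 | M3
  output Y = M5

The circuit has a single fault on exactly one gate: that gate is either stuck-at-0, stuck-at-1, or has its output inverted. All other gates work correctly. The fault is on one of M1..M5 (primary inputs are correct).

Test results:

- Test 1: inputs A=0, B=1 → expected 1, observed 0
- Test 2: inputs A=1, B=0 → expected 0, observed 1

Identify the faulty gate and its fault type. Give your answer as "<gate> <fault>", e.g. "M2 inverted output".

M5 inverted output

Fault-free values for test 1 (A=0, B=1): M1=1, M2=0, M3=1, M4=1, M5=1, giving Y=1. Observed 0.
Test 1: faults giving observed 0 are {M5 stuck-at-0, M5 inverted output}.
Test 2 (A=1, B=0): fault-free M1=1, M2=1, M3=0, M4=0, M5=0 → 0; observed 1. Eliminates M5 stuck-at-0.
Only M5 inverted output is consistent with every test.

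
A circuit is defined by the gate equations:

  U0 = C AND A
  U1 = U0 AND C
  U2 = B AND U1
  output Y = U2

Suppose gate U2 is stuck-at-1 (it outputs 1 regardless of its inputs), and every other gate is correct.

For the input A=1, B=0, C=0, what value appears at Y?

Propagate with U2 forced: U0=0, U1=0, U2=1 [stuck-at-1].
So Y = 1. (Without the fault it would be 0.)

1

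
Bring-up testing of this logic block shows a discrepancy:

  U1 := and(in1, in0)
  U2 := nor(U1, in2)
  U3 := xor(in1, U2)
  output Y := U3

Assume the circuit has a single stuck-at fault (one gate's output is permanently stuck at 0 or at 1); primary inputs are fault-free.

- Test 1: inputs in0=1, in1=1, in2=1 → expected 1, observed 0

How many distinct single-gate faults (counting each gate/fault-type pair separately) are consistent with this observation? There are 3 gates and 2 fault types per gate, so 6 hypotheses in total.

Fault-free: U1=1, U2=0, U3=1 → 1. Observed 0.
  U1 stuck-at-0: output 1 ✗
  U1 stuck-at-1: output 1 ✗
  U2 stuck-at-0: output 1 ✗
  U2 stuck-at-1: output 0 ✓
  U3 stuck-at-0: output 0 ✓
  U3 stuck-at-1: output 1 ✗
Consistent faults: {U2 stuck-at-1, U3 stuck-at-0} — 2 in all.

2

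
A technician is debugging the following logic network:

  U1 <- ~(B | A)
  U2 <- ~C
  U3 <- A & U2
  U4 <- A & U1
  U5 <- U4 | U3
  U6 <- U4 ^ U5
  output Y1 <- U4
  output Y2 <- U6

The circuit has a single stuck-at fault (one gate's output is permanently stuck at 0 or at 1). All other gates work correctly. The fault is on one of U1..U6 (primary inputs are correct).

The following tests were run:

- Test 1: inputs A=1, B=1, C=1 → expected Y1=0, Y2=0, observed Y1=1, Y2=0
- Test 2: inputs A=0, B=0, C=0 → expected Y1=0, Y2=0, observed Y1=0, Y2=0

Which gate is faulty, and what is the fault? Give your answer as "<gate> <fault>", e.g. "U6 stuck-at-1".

U1 stuck-at-1

Fault-free values for test 1 (A=1, B=1, C=1): U1=0, U2=0, U3=0, U4=0, U5=0, U6=0, giving Y1=0, Y2=0. Observed Y1=1, Y2=0.
Test 1: faults giving observed Y1=1, Y2=0 are {U1 stuck-at-1, U4 stuck-at-1}.
Test 2 (A=0, B=0, C=0): fault-free U1=1, U2=1, U3=0, U4=0, U5=0, U6=0 → Y1=0, Y2=0; observed Y1=0, Y2=0. Eliminates U4 stuck-at-1.
Only U1 stuck-at-1 is consistent with every test.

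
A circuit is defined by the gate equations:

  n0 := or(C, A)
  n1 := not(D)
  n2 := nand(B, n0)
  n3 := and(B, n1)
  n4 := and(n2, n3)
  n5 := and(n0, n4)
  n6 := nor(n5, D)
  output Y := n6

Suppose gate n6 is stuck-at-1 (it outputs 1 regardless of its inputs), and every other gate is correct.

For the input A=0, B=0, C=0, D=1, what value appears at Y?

1

Propagate with n6 forced: n0=0, n1=0, n2=1, n3=0, n4=0, n5=0, n6=1 [stuck-at-1].
So Y = 1. (Without the fault it would be 0.)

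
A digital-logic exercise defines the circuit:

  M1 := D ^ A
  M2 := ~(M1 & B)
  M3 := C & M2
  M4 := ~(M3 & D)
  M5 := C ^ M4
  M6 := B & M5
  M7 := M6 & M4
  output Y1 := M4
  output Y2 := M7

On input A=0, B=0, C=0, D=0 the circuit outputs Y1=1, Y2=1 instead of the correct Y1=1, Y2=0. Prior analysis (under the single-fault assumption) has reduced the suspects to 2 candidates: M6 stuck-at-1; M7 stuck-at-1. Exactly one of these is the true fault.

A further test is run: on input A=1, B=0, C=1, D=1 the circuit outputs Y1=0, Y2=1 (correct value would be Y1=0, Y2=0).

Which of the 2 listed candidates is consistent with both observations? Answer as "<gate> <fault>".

M7 stuck-at-1

Evaluate each candidate on input A=1, B=0, C=1, D=1:
  M6 stuck-at-1: M1=0, M2=1, M3=1, M4=0, M5=1, M6=1 [stuck-at-1], M7=0 → Y1=0, Y2=0 — eliminated
  M7 stuck-at-1: M1=0, M2=1, M3=1, M4=0, M5=1, M6=0, M7=1 [stuck-at-1] → Y1=0, Y2=1 — matches
Only M7 stuck-at-1 reproduces the observed Y1=0, Y2=1.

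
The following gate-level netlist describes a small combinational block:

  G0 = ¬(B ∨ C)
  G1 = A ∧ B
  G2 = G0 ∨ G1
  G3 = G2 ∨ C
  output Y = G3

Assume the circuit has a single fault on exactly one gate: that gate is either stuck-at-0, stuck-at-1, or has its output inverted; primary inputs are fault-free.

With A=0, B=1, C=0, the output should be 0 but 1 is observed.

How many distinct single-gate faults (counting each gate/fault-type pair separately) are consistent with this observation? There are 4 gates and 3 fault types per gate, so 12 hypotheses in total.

Fault-free: G0=0, G1=0, G2=0, G3=0 → 0. Observed 1.
  G0 stuck-at-0: output 0 ✗
  G0 stuck-at-1: output 1 ✓
  G0 inverted output: output 1 ✓
  G1 stuck-at-0: output 0 ✗
  G1 stuck-at-1: output 1 ✓
  G1 inverted output: output 1 ✓
  G2 stuck-at-0: output 0 ✗
  G2 stuck-at-1: output 1 ✓
  G2 inverted output: output 1 ✓
  G3 stuck-at-0: output 0 ✗
  G3 stuck-at-1: output 1 ✓
  G3 inverted output: output 1 ✓
Consistent faults: {G0 stuck-at-1, G0 inverted output, G1 stuck-at-1, G1 inverted output, G2 stuck-at-1, G2 inverted output, G3 stuck-at-1, G3 inverted output} — 8 in all.

8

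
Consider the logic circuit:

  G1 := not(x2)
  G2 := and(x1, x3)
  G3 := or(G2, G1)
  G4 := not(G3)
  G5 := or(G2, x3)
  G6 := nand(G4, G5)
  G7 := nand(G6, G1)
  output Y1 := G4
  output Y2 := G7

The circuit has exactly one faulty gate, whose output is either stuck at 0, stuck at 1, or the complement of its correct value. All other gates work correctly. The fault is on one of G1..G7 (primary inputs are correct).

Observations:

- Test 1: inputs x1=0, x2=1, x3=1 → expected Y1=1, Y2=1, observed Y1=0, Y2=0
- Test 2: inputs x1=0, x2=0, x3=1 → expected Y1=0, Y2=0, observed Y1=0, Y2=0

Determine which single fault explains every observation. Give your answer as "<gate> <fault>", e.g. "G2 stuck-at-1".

G1 stuck-at-1

Fault-free values for test 1 (x1=0, x2=1, x3=1): G1=0, G2=0, G3=0, G4=1, G5=1, G6=0, G7=1, giving Y1=1, Y2=1. Observed Y1=0, Y2=0.
Test 1: faults giving observed Y1=0, Y2=0 are {G1 stuck-at-1, G1 inverted output}.
Test 2 (x1=0, x2=0, x3=1): fault-free G1=1, G2=0, G3=1, G4=0, G5=1, G6=1, G7=0 → Y1=0, Y2=0; observed Y1=0, Y2=0. Eliminates G1 inverted output.
Only G1 stuck-at-1 is consistent with every test.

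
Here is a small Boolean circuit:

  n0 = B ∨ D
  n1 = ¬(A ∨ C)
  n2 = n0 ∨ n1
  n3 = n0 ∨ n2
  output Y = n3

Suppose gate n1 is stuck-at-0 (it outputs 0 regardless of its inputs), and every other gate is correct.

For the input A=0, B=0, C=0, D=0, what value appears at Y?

0

Propagate with n1 forced: n0=0, n1=0 [stuck-at-0], n2=0, n3=0.
So Y = 0. (Without the fault it would be 1.)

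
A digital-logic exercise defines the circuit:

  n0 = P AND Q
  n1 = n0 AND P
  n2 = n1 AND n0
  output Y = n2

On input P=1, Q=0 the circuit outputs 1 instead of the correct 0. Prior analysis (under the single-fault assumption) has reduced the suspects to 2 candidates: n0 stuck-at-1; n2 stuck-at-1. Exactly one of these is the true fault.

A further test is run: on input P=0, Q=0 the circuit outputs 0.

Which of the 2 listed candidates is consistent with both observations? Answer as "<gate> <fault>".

n0 stuck-at-1

Evaluate each candidate on input P=0, Q=0:
  n0 stuck-at-1: n0=1 [stuck-at-1], n1=0, n2=0 → 0 — matches
  n2 stuck-at-1: n0=0, n1=0, n2=1 [stuck-at-1] → 1 — eliminated
Only n0 stuck-at-1 reproduces the observed 0.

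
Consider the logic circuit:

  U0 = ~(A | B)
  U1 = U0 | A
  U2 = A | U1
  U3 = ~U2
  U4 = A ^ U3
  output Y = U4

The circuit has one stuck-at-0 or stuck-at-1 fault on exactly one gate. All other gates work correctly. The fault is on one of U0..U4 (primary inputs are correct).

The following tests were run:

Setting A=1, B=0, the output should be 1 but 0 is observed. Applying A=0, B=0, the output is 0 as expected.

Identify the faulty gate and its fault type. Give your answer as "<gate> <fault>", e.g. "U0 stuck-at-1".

U4 stuck-at-0

Fault-free values for test 1 (A=1, B=0): U0=0, U1=1, U2=1, U3=0, U4=1, giving Y=1. Observed 0.
Test 1: faults giving observed 0 are {U2 stuck-at-0, U3 stuck-at-1, U4 stuck-at-0}.
Test 2 (A=0, B=0): fault-free U0=1, U1=1, U2=1, U3=0, U4=0 → 0; observed 0. Eliminates U2 stuck-at-0, U3 stuck-at-1.
Only U4 stuck-at-0 is consistent with every test.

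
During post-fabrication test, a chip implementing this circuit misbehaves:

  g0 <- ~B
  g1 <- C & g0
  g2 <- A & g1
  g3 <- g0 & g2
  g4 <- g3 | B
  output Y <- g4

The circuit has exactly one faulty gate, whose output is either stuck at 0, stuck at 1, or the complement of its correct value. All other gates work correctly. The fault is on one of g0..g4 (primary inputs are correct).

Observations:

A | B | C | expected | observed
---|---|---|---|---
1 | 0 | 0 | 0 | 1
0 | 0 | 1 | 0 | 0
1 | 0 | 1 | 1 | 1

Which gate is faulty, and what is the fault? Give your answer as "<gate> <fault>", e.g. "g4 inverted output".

g1 stuck-at-1

Fault-free values for test 1 (A=1, B=0, C=0): g0=1, g1=0, g2=0, g3=0, g4=0, giving Y=0. Observed 1.
Test 1: faults giving observed 1 are {g1 stuck-at-1, g1 inverted output, g2 stuck-at-1, g2 inverted output, g3 stuck-at-1, g3 inverted output, g4 stuck-at-1, g4 inverted output}.
Test 2 (A=0, B=0, C=1): fault-free g0=1, g1=1, g2=0, g3=0, g4=0 → 0; observed 0. Eliminates g2 stuck-at-1, g2 inverted output, g3 stuck-at-1, g3 inverted output, g4 stuck-at-1, g4 inverted output.
Test 3 (A=1, B=0, C=1): fault-free g0=1, g1=1, g2=1, g3=1, g4=1 → 1; observed 1. Eliminates g1 inverted output.
Only g1 stuck-at-1 is consistent with every test.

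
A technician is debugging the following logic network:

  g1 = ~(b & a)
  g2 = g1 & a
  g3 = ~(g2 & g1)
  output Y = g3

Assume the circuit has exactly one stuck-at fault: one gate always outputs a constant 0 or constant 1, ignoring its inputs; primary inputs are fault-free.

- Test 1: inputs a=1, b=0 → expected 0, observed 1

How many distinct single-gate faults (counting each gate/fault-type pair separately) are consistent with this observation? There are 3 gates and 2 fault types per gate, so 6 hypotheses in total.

3

Fault-free: g1=1, g2=1, g3=0 → 0. Observed 1.
  g1 stuck-at-0: output 1 ✓
  g1 stuck-at-1: output 0 ✗
  g2 stuck-at-0: output 1 ✓
  g2 stuck-at-1: output 0 ✗
  g3 stuck-at-0: output 0 ✗
  g3 stuck-at-1: output 1 ✓
Consistent faults: {g1 stuck-at-0, g2 stuck-at-0, g3 stuck-at-1} — 3 in all.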